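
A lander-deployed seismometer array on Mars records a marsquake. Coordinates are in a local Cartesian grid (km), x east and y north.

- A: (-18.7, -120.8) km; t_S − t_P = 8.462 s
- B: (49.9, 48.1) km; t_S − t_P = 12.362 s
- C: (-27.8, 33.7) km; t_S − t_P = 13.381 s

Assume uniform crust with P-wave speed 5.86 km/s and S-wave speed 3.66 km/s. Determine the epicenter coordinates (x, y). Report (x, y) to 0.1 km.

Distance from S−P lag: d = Δt · v_P v_S / (v_P − v_S) = Δt · (5.86·3.66)/(5.86−3.66) ≈ 9.7489·Δt.
So d_A = 82.50, d_B = 120.52, d_C = 130.45 km.
Circle about each station: (x + 18.7)² + (y + 120.8)² = 82.50²; (x − 49.9)² + (y − 48.1)² = 120.52²; (x + 27.8)² + (y − 33.7)² = 130.45².
Subtracting the A equation from the B and C equations removes the quadratic terms:
137.2 x + 337.8 y = -17857.53
-18.2 x + 309.0 y = -23244.75
Solving the 2×2 system: x ≈ 48.1, y ≈ -72.4 km.

48.1 km east, -72.4 km north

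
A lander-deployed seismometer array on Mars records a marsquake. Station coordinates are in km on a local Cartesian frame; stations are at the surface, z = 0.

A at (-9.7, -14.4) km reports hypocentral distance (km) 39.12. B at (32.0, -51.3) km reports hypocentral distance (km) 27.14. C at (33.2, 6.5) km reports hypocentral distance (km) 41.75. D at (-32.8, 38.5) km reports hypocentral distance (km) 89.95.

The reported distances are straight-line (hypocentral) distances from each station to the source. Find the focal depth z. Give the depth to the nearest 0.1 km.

z ≈ 15.1 km

Each station gives a sphere (x−x_i)² + (y−y_i)² + z² = d_i² (stations at z=0).
Subtracting the A sphere from B and C: z² cancels, leaving linear equations in x and y:
83.4 x − 73.8 y = 4148.03
85.8 x + 41.8 y = 630.35
Solving: x ≈ 22.398, y ≈ -30.895 km (keep extra digits for the depth step; rounded: 22.4, -30.9).
Then from the A sphere: z² = 39.12² − (x + 9.7)² − (y + 14.4)² with x = 22.398, y = -30.895, so z ≈ 15.100 ≈ 15.1 km.
Check against D (with the unrounded solution): distance 89.95 ≈ 89.95 km. ✓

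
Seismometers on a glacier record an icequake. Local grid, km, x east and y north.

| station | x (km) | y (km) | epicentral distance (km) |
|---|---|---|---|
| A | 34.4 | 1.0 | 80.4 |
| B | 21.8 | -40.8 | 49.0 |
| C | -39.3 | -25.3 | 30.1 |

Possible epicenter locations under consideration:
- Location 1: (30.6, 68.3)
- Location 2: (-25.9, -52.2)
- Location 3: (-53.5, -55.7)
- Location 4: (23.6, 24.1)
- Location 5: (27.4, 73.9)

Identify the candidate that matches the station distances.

For each candidate, compare |candidate − station| to the reported distance:
Location 1: residuals A 13.0, B 60.5, C 86.7 → max 86.7 km
Location 2: residuals A 0.0, B 0.0, C 0.0 → max 0.0 km
Location 3: residuals A 24.2, B 27.8, C 3.5 → max 27.8 km
Location 4: residuals A 54.9, B 15.9, C 49.9 → max 54.9 km
Location 5: residuals A 7.2, B 65.8, C 89.4 → max 89.4 km
Only Location 2 has all residuals ≈ 0.

Location 2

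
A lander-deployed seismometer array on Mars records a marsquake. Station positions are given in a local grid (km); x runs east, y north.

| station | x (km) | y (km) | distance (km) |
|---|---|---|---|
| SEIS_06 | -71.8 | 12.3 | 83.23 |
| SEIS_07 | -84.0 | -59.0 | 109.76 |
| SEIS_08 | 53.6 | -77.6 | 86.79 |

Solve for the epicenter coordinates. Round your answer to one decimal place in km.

(10.1, -2.5)

Circle about each station: (x + 71.8)² + (y − 12.3)² = 83.23²; (x + 84.0)² + (y + 59.0)² = 109.76²; (x − 53.6)² + (y + 77.6)² = 86.79².
Subtracting pairs of circle equations eliminates x²+y² and gives linear equations (the radical axes):
-24.4 x − 142.6 y = 110.45
250.8 x − 179.8 y = 2982.92
Solving the 2×2 system: x ≈ 10.1, y ≈ -2.5 km.
Check against SEIS_06 (with the unrounded x, y): √((x + 71.8)²+(y − 12.3)²) = 83.23 ≈ 83.23 km. ✓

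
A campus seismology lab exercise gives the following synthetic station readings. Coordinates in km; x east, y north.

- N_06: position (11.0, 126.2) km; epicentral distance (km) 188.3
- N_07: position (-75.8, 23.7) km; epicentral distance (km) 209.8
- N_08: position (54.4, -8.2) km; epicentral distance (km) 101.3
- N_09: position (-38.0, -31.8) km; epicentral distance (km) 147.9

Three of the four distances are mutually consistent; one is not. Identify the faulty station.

Solve using three stations at a time. Using N_07, N_08, N_09 (subtract circle equations pairwise → linear system) gives (x, y) ≈ (92.0, -102.1).
Distances from that point to each station vs reported:
  N_06: calculated 242.3 vs reported 188.3 → residual 54.0 km
  N_07: calculated 209.7 vs reported 209.8 → residual 0.1 km
  N_08: calculated 101.2 vs reported 101.3 → residual 0.1 km
  N_09: calculated 147.8 vs reported 147.9 → residual 0.1 km
N_07, N_08, N_09 are mutually consistent (residuals ≈ 0); N_06 is off by 54.0 km.

N_06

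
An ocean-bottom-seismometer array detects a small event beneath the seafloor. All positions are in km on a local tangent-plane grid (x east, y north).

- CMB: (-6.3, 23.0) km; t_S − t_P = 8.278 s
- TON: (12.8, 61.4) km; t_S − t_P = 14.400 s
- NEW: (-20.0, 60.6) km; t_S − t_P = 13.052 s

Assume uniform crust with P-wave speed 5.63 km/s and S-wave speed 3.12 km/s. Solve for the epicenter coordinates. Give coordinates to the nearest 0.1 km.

-29.0 km east, -30.3 km north

Distance from S−P lag: d = Δt · v_P v_S / (v_P − v_S) = Δt · (5.63·3.12)/(5.63−3.12) ≈ 6.9982·Δt.
So d_CMB = 57.93, d_TON = 100.77, d_NEW = 91.34 km.
Circle about each station: (x + 6.3)² + (y − 23.0)² = 57.93²; (x − 12.8)² + (y − 61.4)² = 100.77²; (x + 20.0)² + (y − 60.6)² = 91.34².
Subtracting pairs of circle equations eliminates x²+y² and gives linear equations (the radical axes):
38.2 x + 76.8 y = -3433.60
-27.4 x + 75.2 y = -1483.44
Solving the 2×2 system: x ≈ -29.0, y ≈ -30.3 km.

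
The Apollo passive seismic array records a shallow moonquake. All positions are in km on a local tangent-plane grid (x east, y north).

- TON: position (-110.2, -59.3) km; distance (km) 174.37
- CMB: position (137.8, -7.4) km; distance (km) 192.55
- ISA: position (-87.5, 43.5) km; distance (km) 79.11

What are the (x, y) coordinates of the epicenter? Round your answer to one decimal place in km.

Circle about each station: (x + 110.2)² + (y + 59.3)² = 174.37²; (x − 137.8)² + (y + 7.4)² = 192.55²; (x + 87.5)² + (y − 43.5)² = 79.11².
Subtracting pairs of circle equations eliminates x²+y² and gives linear equations (the radical axes):
496.0 x + 103.8 y = -3287.54
45.4 x + 205.6 y = 18034.47
Solving the 2×2 system: x ≈ -26.2, y ≈ 93.5 km.
Check against TON (with the unrounded x, y): √((x + 110.2)²+(y + 59.3)²) = 174.37 ≈ 174.37 km. ✓

-26.2 km east, 93.5 km north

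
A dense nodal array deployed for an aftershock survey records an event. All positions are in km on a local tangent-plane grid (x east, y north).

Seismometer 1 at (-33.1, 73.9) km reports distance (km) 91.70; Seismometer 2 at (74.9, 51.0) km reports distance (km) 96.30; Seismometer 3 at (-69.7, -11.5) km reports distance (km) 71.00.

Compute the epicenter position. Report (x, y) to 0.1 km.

Circle about each station: (x + 33.1)² + (y − 73.9)² = 91.70²; (x − 74.9)² + (y − 51.0)² = 96.30²; (x + 69.7)² + (y + 11.5)² = 71.00².
Subtracting the Seismometer 1 equation from the Seismometer 2 and Seismometer 3 equations removes the quadratic terms:
216.0 x − 45.8 y = 789.39
-73.2 x − 170.8 y = 1801.41
Solving the 2×2 system: x ≈ 1.3, y ≈ -11.1 km.
Check against Seismometer 1 (with the unrounded x, y): √((x + 33.1)²+(y − 73.9)²) = 91.70 ≈ 91.70 km. ✓

x ≈ 1.3 km, y ≈ -11.1 km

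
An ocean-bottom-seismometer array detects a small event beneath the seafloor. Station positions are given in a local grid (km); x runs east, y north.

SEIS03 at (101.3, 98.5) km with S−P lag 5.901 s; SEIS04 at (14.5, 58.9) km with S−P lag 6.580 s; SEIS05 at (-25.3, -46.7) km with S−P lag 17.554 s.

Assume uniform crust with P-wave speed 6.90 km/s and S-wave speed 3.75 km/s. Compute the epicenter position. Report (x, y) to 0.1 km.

Distance from S−P lag: d = Δt · v_P v_S / (v_P − v_S) = Δt · (6.90·3.75)/(6.90−3.75) ≈ 8.2143·Δt.
So d_SEIS03 = 48.47, d_SEIS04 = 54.05, d_SEIS05 = 144.19 km.
Circle about each station: (x − 101.3)² + (y − 98.5)² = 48.47²; (x − 14.5)² + (y − 58.9)² = 54.05²; (x + 25.3)² + (y + 46.7)² = 144.19².
Subtracting the SEIS03 equation from the SEIS04 and SEIS05 equations removes the quadratic terms:
-173.6 x − 79.2 y = -16856.54
-253.2 x − 290.4 y = -35584.38
Solving the 2×2 system: x ≈ 68.4, y ≈ 62.9 km.

(68.4, 62.9)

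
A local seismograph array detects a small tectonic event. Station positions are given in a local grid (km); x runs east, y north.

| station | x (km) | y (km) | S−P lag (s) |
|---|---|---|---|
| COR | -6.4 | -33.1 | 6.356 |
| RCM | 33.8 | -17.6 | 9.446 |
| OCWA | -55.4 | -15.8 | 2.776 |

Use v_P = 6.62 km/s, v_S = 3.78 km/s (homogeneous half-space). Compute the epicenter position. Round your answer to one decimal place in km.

x ≈ -45.8 km, y ≈ 6.7 km

Distance from S−P lag: d = Δt · v_P v_S / (v_P − v_S) = Δt · (6.62·3.78)/(6.62−3.78) ≈ 8.8111·Δt.
So d_COR = 56.00, d_RCM = 83.23, d_OCWA = 24.46 km.
Circle about each station: (x + 6.4)² + (y + 33.1)² = 56.00²; (x − 33.8)² + (y + 17.6)² = 83.23²; (x + 55.4)² + (y + 15.8)² = 24.46².
Subtracting the COR equation from the RCM and OCWA equations removes the quadratic terms:
80.4 x + 31.0 y = -3475.60
-98.0 x + 34.6 y = 4719.94
Solving the 2×2 system: x ≈ -45.8, y ≈ 6.7 km.
Check against COR (with the unrounded x, y): √((x + 6.4)²+(y + 33.1)²) = 55.99 ≈ 56.00 km. ✓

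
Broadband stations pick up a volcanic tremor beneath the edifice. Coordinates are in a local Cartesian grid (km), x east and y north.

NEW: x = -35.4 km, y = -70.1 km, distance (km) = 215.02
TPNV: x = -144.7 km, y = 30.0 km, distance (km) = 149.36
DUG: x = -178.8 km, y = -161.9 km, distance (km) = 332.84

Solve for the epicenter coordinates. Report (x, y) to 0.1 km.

(-48.8, 144.5)

Circle about each station: (x + 35.4)² + (y + 70.1)² = 215.02²; (x + 144.7)² + (y − 30.0)² = 149.36²; (x + 178.8)² + (y + 161.9)² = 332.84².
Subtracting pairs of circle equations eliminates x²+y² and gives linear equations (the radical axes):
-218.6 x + 200.2 y = 39596.11
-286.8 x − 183.6 y = -12534.99
Solving the 2×2 system: x ≈ -48.8, y ≈ 144.5 km.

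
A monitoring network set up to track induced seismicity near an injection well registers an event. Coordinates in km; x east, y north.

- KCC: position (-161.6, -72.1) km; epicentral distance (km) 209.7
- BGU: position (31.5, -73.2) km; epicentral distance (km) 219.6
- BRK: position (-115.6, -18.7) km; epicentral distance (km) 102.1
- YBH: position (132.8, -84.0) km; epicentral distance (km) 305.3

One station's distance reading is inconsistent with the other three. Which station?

KCC

Solve using three stations at a time. Using BGU, BRK, YBH (subtract circle equations pairwise → linear system) gives (x, y) ≈ (-122.6, 83.4).
Distances from that point to each station vs reported:
  KCC: calculated 160.3 vs reported 209.7 → residual 49.4 km
  BGU: calculated 219.7 vs reported 219.6 → residual 0.1 km
  BRK: calculated 102.3 vs reported 102.1 → residual 0.2 km
  YBH: calculated 305.4 vs reported 305.3 → residual 0.1 km
BGU, BRK, YBH are mutually consistent (residuals ≈ 0); KCC is off by 49.4 km.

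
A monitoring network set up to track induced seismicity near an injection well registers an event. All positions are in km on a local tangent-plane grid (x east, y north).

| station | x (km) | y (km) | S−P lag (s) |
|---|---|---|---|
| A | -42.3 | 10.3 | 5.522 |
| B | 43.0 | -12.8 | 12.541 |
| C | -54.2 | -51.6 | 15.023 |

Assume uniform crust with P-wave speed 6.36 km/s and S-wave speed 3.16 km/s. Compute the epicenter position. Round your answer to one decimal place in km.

Distance from S−P lag: d = Δt · v_P v_S / (v_P − v_S) = Δt · (6.36·3.16)/(6.36−3.16) ≈ 6.2805·Δt.
So d_A = 34.68, d_B = 78.76, d_C = 94.35 km.
Circle about each station: (x + 42.3)² + (y − 10.3)² = 34.68²; (x − 43.0)² + (y + 12.8)² = 78.76²; (x + 54.2)² + (y + 51.6)² = 94.35².
Subtracting the A equation from the B and C equations removes the quadratic terms:
170.6 x − 46.2 y = -4882.98
-23.8 x − 123.8 y = -3994.40
Solving the 2×2 system: x ≈ -18.9, y ≈ 35.9 km.
Check against A (with the unrounded x, y): √((x + 42.3)²+(y − 10.3)²) = 34.68 ≈ 34.68 km. ✓

x ≈ -18.9 km, y ≈ 35.9 km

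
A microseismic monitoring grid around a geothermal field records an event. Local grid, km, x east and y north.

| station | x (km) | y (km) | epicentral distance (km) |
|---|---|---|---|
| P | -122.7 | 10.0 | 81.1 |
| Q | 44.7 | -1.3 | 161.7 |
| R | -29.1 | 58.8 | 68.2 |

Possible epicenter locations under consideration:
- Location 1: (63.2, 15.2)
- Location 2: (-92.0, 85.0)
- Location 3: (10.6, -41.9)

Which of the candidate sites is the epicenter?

For each candidate, compare |candidate − station| to the reported distance:
Location 1: residuals P 104.9, Q 136.9, R 33.9 → max 136.9 km
Location 2: residuals P 0.1, Q 0.0, R 0.1 → max 0.1 km
Location 3: residuals P 61.9, Q 108.7, R 40.0 → max 108.7 km
Only Location 2 has all residuals ≈ 0.

Location 2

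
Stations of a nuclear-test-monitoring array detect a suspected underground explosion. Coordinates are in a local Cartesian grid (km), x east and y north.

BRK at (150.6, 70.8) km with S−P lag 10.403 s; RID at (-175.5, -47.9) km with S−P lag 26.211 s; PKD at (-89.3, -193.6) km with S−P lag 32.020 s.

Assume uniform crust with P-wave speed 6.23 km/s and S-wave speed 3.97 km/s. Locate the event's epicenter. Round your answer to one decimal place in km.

(51.7, 127.2)

Distance from S−P lag: d = Δt · v_P v_S / (v_P − v_S) = Δt · (6.23·3.97)/(6.23−3.97) ≈ 10.9438·Δt.
So d_BRK = 113.85, d_RID = 286.85, d_PKD = 350.42 km.
Circle about each station: (x − 150.6)² + (y − 70.8)² = 113.85²; (x + 175.5)² + (y + 47.9)² = 286.85²; (x + 89.3)² + (y + 193.6)² = 350.42².
Subtracting pairs of circle equations eliminates x²+y² and gives linear equations (the radical axes):
-652.2 x − 237.4 y = -63919.44
-479.8 x − 528.8 y = -92069.90
Solving the 2×2 system: x ≈ 51.7, y ≈ 127.2 km.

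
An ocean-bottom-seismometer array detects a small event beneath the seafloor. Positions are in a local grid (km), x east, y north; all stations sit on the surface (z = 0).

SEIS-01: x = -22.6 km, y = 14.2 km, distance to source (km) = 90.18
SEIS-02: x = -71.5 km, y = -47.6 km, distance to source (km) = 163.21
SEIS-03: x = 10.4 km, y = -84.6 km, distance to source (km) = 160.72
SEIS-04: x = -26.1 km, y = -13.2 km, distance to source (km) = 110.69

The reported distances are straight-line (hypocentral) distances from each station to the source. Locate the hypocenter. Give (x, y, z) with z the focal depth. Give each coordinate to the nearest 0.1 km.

(35.0, 68.1, 43.7)

Each station gives a sphere (x−x_i)² + (y−y_i)² + z² = d_i² (stations at z=0).
Subtracting the SEIS-01 sphere from SEIS-02 and SEIS-03: z² cancels, leaving linear equations in x and y:
-97.8 x − 123.6 y = -11839.46
66.0 x − 197.6 y = -11145.57
Solving: x ≈ 34.999, y ≈ 68.095 km (keep extra digits for the depth step; rounded: 35.0, 68.1).
Then from the SEIS-01 sphere: z² = 90.18² − (x + 22.6)² − (y − 14.2)² with x = 34.999, y = 68.095, so z ≈ 43.705 ≈ 43.7 km.
Check against SEIS-04 (with the unrounded solution): distance 110.69 ≈ 110.69 km. ✓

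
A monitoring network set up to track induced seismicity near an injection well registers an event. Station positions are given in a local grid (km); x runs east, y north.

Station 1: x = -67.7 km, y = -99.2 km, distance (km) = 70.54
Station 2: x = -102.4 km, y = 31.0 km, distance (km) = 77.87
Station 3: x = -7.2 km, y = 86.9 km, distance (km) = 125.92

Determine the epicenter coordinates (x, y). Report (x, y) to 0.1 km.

-54.0 km east, -30.0 km north

Circle about each station: (x + 67.7)² + (y + 99.2)² = 70.54²; (x + 102.4)² + (y − 31.0)² = 77.87²; (x + 7.2)² + (y − 86.9)² = 125.92².
Subtracting pairs of circle equations eliminates x²+y² and gives linear equations (the radical axes):
-69.4 x + 260.4 y = -4065.02
121.0 x + 372.2 y = -17700.43
Solving the 2×2 system: x ≈ -54.0, y ≈ -30.0 km.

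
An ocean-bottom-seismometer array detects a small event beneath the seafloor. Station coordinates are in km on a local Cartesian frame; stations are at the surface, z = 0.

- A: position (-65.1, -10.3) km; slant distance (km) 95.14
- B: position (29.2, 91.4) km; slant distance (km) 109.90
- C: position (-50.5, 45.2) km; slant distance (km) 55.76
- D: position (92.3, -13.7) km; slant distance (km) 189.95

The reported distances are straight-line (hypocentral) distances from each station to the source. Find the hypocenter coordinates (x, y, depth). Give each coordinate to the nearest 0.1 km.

Each station gives a sphere (x−x_i)² + (y−y_i)² + z² = d_i² (stations at z=0).
Subtracting the A sphere from B and C: z² cancels, leaving linear equations in x and y:
188.6 x + 203.4 y = 1836.11
29.2 x + 111.0 y = 6191.63
Solving: x ≈ -70.393, y ≈ 74.298 km (keep extra digits for the depth step; rounded: -70.4, 74.3).
Then from the A sphere: z² = 95.14² − (x + 65.1)² − (y + 10.3)² with x = -70.393, y = 74.298, so z ≈ 43.206 ≈ 43.2 km.

x ≈ -70.4 km, y ≈ 74.3 km, depth ≈ 43.2 km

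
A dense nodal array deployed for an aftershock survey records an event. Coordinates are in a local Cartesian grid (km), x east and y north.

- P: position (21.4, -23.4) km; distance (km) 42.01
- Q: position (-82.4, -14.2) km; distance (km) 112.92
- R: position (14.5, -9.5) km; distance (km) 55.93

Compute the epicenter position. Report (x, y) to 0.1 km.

x ≈ 18.3 km, y ≈ -65.3 km

Circle about each station: (x − 21.4)² + (y + 23.4)² = 42.01²; (x + 82.4)² + (y + 14.2)² = 112.92²; (x − 14.5)² + (y + 9.5)² = 55.93².
Subtracting the P equation from the Q and R equations removes the quadratic terms:
-207.6 x + 18.4 y = -5000.21
-13.8 x + 27.8 y = -2068.34
Solving the 2×2 system: x ≈ 18.3, y ≈ -65.3 km.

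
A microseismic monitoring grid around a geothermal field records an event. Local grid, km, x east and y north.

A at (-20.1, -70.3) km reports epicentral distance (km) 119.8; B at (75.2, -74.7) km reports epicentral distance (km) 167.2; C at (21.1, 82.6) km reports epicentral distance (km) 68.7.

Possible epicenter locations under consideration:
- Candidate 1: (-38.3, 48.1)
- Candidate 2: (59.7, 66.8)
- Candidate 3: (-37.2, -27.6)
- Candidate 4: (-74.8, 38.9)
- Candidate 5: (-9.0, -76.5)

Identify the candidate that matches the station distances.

For each candidate, compare |candidate − station| to the reported distance:
Candidate 1: residuals A 0.0, B 0.0, C 0.0 → max 0.0 km
Candidate 2: residuals A 38.8, B 24.9, C 27.0 → max 38.8 km
Candidate 3: residuals A 73.8, B 45.3, C 56.0 → max 73.8 km
Candidate 4: residuals A 2.3, B 21.0, C 36.7 → max 36.7 km
Candidate 5: residuals A 107.1, B 83.0, C 93.2 → max 107.1 km
Only Candidate 1 has all residuals ≈ 0.

Candidate 1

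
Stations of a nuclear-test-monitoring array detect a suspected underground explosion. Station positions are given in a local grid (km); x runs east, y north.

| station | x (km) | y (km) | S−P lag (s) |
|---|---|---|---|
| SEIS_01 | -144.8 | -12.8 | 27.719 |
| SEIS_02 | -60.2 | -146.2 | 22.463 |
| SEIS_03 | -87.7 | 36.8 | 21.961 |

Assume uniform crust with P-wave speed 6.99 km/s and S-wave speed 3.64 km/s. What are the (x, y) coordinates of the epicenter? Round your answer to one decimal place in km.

65.0 km east, -30.3 km north

Distance from S−P lag: d = Δt · v_P v_S / (v_P − v_S) = Δt · (6.99·3.64)/(6.99−3.64) ≈ 7.5951·Δt.
So d_SEIS_01 = 210.53, d_SEIS_02 = 170.61, d_SEIS_03 = 166.80 km.
Circle about each station: (x + 144.8)² + (y + 12.8)² = 210.53²; (x + 60.2)² + (y + 146.2)² = 170.61²; (x + 87.7)² + (y − 36.8)² = 166.80².
Subtracting pairs of circle equations eliminates x²+y² and gives linear equations (the radical axes):
169.2 x − 266.8 y = 19082.71
114.2 x + 99.2 y = 4415.29
Solving the 2×2 system: x ≈ 65.0, y ≈ -30.3 km.
Check against SEIS_01 (with the unrounded x, y): √((x + 144.8)²+(y + 12.8)²) = 210.52 ≈ 210.53 km. ✓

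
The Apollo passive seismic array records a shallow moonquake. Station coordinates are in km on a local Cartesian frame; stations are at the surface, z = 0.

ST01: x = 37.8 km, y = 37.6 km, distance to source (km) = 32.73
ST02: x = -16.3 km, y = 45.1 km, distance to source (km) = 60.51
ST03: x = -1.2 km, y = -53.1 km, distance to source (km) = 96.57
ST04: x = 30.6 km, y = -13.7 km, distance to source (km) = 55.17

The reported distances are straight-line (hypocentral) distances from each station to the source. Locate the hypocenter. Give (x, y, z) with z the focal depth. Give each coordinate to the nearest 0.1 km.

Each station gives a sphere (x−x_i)² + (y−y_i)² + z² = d_i² (stations at z=0).
Subtracting the ST01 sphere from ST02 and ST03: z² cancels, leaving linear equations in x and y:
-108.2 x + 15.0 y = -3133.11
-78.0 x − 181.4 y = -8276.06
Solving: x ≈ 33.297, y ≈ 31.306 km (keep extra digits for the depth step; rounded: 33.3, 31.3).
Then from the ST01 sphere: z² = 32.73² − (x − 37.8)² − (y − 37.6)² with x = 33.297, y = 31.306, so z ≈ 31.802 ≈ 31.8 km.
Check against ST04 (with the unrounded solution): distance 55.17 ≈ 55.17 km. ✓

x ≈ 33.3 km, y ≈ 31.3 km, depth ≈ 31.8 km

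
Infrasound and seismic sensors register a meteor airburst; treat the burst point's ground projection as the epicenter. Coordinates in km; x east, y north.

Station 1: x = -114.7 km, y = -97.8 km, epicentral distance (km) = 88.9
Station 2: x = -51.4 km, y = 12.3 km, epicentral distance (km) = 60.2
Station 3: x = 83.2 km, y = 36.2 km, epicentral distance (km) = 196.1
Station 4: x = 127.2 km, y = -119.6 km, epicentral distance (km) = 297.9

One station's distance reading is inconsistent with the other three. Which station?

Solve using three stations at a time. Using Station 1, Station 2, Station 3 (subtract circle equations pairwise → linear system) gives (x, y) ≈ (-107.5, -9.2).
Distances from that point to each station vs reported:
  Station 1: calculated 88.9 vs reported 88.9 → residual 0.0 km
  Station 2: calculated 60.1 vs reported 60.2 → residual 0.1 km
  Station 3: calculated 196.1 vs reported 196.1 → residual 0.0 km
  Station 4: calculated 259.4 vs reported 297.9 → residual 38.5 km
Station 1, Station 2, Station 3 are mutually consistent (residuals ≈ 0); Station 4 is off by 38.5 km.

Station 4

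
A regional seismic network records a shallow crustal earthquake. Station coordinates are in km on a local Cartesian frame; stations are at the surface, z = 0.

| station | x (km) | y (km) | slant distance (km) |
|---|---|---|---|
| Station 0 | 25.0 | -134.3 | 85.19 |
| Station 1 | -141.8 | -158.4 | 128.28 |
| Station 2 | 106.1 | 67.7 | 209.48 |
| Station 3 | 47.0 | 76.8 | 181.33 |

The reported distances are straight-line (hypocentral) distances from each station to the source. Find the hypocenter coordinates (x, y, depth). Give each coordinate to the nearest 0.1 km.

(-40.2, -81.5, 14.8)

Each station gives a sphere (x−x_i)² + (y−y_i)² + z² = d_i² (stations at z=0).
Subtracting the Station 0 sphere from Station 1 and Station 2: z² cancels, leaving linear equations in x and y:
-333.6 x − 48.2 y = 17337.89
162.2 x + 404.0 y = -39445.52
Solving: x ≈ -40.197, y ≈ -81.499 km (keep extra digits for the depth step; rounded: -40.2, -81.5).
Then from the Station 0 sphere: z² = 85.19² − (x − 25.0)² − (y + 134.3)² with x = -40.197, y = -81.499, so z ≈ 14.790 ≈ 14.8 km.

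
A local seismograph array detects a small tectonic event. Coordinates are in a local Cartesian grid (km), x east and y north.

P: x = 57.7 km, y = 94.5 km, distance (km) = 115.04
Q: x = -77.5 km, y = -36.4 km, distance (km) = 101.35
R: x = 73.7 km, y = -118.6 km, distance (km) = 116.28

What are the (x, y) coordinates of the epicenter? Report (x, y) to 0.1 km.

Circle about each station: (x − 57.7)² + (y − 94.5)² = 115.04²; (x + 77.5)² + (y + 36.4)² = 101.35²; (x − 73.7)² + (y + 118.6)² = 116.28².
Subtracting the P equation from the Q and R equations removes the quadratic terms:
-270.4 x − 261.8 y = -1965.95
32.0 x − 426.2 y = 6951.27
Solving the 2×2 system: x ≈ 21.5, y ≈ -14.7 km.
Check against P (with the unrounded x, y): √((x − 57.7)²+(y − 94.5)²) = 115.04 ≈ 115.04 km. ✓

(21.5, -14.7)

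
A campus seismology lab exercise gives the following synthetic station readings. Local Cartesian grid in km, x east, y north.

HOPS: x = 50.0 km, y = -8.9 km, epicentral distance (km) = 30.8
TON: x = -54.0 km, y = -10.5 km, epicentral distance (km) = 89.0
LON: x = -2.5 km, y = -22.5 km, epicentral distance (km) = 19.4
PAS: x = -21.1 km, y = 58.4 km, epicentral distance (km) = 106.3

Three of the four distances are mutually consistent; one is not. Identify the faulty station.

LON

Solve using three stations at a time. Using HOPS, TON, PAS (subtract circle equations pairwise → linear system) gives (x, y) ≈ (31.9, -33.7).
Distances from that point to each station vs reported:
  HOPS: calculated 30.7 vs reported 30.8 → residual 0.1 km
  TON: calculated 89.0 vs reported 89.0 → residual 0.0 km
  LON: calculated 36.2 vs reported 19.4 → residual 16.8 km
  PAS: calculated 106.3 vs reported 106.3 → residual 0.0 km
HOPS, TON, PAS are mutually consistent (residuals ≈ 0); LON is off by 16.8 km.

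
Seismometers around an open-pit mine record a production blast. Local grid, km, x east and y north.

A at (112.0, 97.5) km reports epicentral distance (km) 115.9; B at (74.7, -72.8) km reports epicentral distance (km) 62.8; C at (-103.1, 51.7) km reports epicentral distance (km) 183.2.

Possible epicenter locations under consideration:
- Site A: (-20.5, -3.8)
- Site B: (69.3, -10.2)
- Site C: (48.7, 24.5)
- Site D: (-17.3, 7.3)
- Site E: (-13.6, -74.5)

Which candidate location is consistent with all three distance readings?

For each candidate, compare |candidate − station| to the reported distance:
Site A: residuals A 50.9, B 54.8, C 83.7 → max 83.7 km
Site B: residuals A 0.0, B 0.0, C 0.0 → max 0.0 km
Site C: residuals A 19.3, B 37.9, C 29.0 → max 37.9 km
Site D: residuals A 41.8, B 59.2, C 86.6 → max 86.6 km
Site E: residuals A 97.1, B 25.5, C 28.5 → max 97.1 km
Only Site B has all residuals ≈ 0.

Site B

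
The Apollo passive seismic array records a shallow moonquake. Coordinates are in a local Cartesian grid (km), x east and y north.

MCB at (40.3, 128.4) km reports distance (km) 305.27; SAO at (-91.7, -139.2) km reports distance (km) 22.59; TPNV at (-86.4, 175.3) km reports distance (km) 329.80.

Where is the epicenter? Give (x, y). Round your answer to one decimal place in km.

-74.9 km east, -154.3 km north

Circle about each station: (x − 40.3)² + (y − 128.4)² = 305.27²; (x + 91.7)² + (y + 139.2)² = 22.59²; (x + 86.4)² + (y − 175.3)² = 329.80².
Subtracting pairs of circle equations eliminates x²+y² and gives linear equations (the radical axes):
-264.0 x − 535.2 y = 102354.34
-253.4 x + 93.8 y = 4506.13
Solving the 2×2 system: x ≈ -74.9, y ≈ -154.3 km.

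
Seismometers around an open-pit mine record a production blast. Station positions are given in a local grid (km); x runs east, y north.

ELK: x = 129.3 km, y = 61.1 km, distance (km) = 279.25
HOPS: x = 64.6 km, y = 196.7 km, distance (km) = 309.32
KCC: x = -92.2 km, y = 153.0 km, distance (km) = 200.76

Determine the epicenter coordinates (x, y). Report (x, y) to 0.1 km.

Circle about each station: (x − 129.3)² + (y − 61.1)² = 279.25²; (x − 64.6)² + (y − 196.7)² = 309.32²; (x + 92.2)² + (y − 153.0)² = 200.76².
Subtracting the ELK equation from the HOPS and KCC equations removes the quadratic terms:
-129.4 x + 271.2 y = 4714.05
-443.0 x + 183.8 y = 49134.12
Solving the 2×2 system: x ≈ -129.3, y ≈ -44.3 km.
Check against ELK (with the unrounded x, y): √((x − 129.3)²+(y − 61.1)²) = 279.26 ≈ 279.25 km. ✓

(-129.3, -44.3)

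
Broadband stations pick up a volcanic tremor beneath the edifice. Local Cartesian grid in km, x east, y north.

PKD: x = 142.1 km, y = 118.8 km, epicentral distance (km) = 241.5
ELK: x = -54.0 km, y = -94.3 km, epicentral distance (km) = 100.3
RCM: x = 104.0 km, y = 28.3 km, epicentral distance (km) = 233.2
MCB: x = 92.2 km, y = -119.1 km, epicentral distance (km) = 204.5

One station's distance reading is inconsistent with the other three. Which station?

Solve using three stations at a time. Using PKD, ELK, MCB (subtract circle equations pairwise → linear system) gives (x, y) ≈ (-70.6, 4.6).
Distances from that point to each station vs reported:
  PKD: calculated 241.5 vs reported 241.5 → residual 0.0 km
  ELK: calculated 100.2 vs reported 100.3 → residual 0.1 km
  RCM: calculated 176.3 vs reported 233.2 → residual 56.9 km
  MCB: calculated 204.5 vs reported 204.5 → residual 0.0 km
PKD, ELK, MCB are mutually consistent (residuals ≈ 0); RCM is off by 56.9 km.

RCM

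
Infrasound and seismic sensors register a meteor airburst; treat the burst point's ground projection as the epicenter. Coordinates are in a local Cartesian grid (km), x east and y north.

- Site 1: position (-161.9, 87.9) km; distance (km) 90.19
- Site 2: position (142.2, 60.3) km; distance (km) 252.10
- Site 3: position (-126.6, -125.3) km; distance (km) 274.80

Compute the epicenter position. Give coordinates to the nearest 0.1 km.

Circle about each station: (x + 161.9)² + (y − 87.9)² = 90.19²; (x − 142.2)² + (y − 60.3)² = 252.10²; (x + 126.6)² + (y + 125.3)² = 274.80².
Subtracting the Site 1 equation from the Site 2 and Site 3 equations removes the quadratic terms:
608.2 x − 55.2 y = -65501.26
70.6 x − 426.4 y = -69591.17
Solving the 2×2 system: x ≈ -94.3, y ≈ 147.6 km.
Check against Site 1 (with the unrounded x, y): √((x + 161.9)²+(y − 87.9)²) = 90.18 ≈ 90.19 km. ✓

x ≈ -94.3 km, y ≈ 147.6 km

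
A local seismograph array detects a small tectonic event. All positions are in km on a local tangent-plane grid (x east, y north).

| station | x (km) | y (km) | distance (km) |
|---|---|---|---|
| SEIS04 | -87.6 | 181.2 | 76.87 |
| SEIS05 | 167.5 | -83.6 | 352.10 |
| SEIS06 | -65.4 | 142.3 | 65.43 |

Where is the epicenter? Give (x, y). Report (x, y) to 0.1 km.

(-124.2, 113.6)

Circle about each station: (x + 87.6)² + (y − 181.2)² = 76.87²; (x − 167.5)² + (y + 83.6)² = 352.10²; (x + 65.4)² + (y − 142.3)² = 65.43².
Subtracting pairs of circle equations eliminates x²+y² and gives linear equations (the radical axes):
510.2 x − 529.6 y = -123527.40
44.4 x − 77.8 y = -14352.84
Solving the 2×2 system: x ≈ -124.2, y ≈ 113.6 km.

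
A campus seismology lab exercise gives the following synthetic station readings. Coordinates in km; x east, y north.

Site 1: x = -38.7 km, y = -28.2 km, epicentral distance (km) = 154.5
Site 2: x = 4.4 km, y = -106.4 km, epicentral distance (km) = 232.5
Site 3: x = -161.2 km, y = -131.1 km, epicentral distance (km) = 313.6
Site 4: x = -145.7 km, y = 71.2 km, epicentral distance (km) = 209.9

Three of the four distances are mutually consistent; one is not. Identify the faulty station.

Site 2

Solve using three stations at a time. Using Site 1, Site 3, Site 4 (subtract circle equations pairwise → linear system) gives (x, y) ≈ (63.5, 87.6).
Distances from that point to each station vs reported:
  Site 1: calculated 154.5 vs reported 154.5 → residual 0.0 km
  Site 2: calculated 202.8 vs reported 232.5 → residual 29.7 km
  Site 3: calculated 313.6 vs reported 313.6 → residual 0.0 km
  Site 4: calculated 209.9 vs reported 209.9 → residual 0.0 km
Site 1, Site 3, Site 4 are mutually consistent (residuals ≈ 0); Site 2 is off by 29.7 km.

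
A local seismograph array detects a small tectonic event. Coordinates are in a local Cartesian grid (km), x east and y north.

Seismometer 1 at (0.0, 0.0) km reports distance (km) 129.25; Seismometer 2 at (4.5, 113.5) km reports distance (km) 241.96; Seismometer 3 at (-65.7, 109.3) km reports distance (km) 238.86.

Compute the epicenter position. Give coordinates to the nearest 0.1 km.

-27.0 km east, -126.4 km north

Circle about each station: x² + y² = 129.25²; (x − 4.5)² + (y − 113.5)² = 241.96²; (x + 65.7)² + (y − 109.3)² = 238.86².
Subtracting pairs of circle equations eliminates x²+y² and gives linear equations (the radical axes):
9.0 x + 227.0 y = -28936.58
-131.4 x + 218.6 y = -24085.56
Solving the 2×2 system: x ≈ -27.0, y ≈ -126.4 km.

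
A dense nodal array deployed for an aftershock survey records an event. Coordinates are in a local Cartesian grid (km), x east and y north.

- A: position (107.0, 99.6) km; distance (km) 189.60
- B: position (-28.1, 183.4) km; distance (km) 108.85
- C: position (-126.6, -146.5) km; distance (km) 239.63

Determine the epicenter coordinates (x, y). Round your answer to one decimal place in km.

Circle about each station: (x − 107.0)² + (y − 99.6)² = 189.60²; (x + 28.1)² + (y − 183.4)² = 108.85²; (x + 126.6)² + (y + 146.5)² = 239.63².
Subtracting the A equation from the B and C equations removes the quadratic terms:
-270.2 x + 167.6 y = 37155.85
-467.2 x − 492.2 y = -5353.73
Solving the 2×2 system: x ≈ -82.3, y ≈ 89.0 km.

(-82.3, 89.0)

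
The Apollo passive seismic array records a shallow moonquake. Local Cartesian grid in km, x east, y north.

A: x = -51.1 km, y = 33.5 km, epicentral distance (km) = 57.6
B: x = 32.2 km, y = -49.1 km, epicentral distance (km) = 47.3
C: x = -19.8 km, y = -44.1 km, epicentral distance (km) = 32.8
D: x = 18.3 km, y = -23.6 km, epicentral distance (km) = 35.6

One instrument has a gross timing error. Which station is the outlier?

Solve using three stations at a time. Using A, C, D (subtract circle equations pairwise → linear system) gives (x, y) ≈ (-15.2, -11.6).
Distances from that point to each station vs reported:
  A: calculated 57.6 vs reported 57.6 → residual 0.0 km
  B: calculated 60.5 vs reported 47.3 → residual 13.2 km
  C: calculated 32.8 vs reported 32.8 → residual 0.0 km
  D: calculated 35.6 vs reported 35.6 → residual 0.0 km
A, C, D are mutually consistent (residuals ≈ 0); B is off by 13.2 km.

B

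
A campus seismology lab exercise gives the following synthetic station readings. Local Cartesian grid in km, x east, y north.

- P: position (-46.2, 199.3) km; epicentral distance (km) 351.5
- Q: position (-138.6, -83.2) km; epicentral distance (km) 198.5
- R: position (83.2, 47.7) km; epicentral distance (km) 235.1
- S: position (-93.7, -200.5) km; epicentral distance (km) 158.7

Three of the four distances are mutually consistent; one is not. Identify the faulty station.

R

Solve using three stations at a time. Using P, Q, S (subtract circle equations pairwise → linear system) gives (x, y) ≈ (52.0, -138.1).
Distances from that point to each station vs reported:
  P: calculated 351.4 vs reported 351.5 → residual 0.1 km
  Q: calculated 198.3 vs reported 198.5 → residual 0.2 km
  R: calculated 188.4 vs reported 235.1 → residual 46.7 km
  S: calculated 158.5 vs reported 158.7 → residual 0.2 km
P, Q, S are mutually consistent (residuals ≈ 0); R is off by 46.7 km.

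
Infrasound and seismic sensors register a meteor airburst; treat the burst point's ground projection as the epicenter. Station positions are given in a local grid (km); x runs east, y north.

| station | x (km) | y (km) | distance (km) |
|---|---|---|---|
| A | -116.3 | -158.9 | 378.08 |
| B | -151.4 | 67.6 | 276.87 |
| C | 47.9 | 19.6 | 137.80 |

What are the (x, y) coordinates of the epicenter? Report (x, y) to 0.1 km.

116.0 km east, 139.4 km north

Circle about each station: (x + 116.3)² + (y + 158.9)² = 378.08²; (x + 151.4)² + (y − 67.6)² = 276.87²; (x − 47.9)² + (y − 19.6)² = 137.80².
Subtracting pairs of circle equations eliminates x²+y² and gives linear equations (the radical axes):
-70.2 x + 453.0 y = 55004.31
328.4 x + 357.0 y = 87859.32
Solving the 2×2 system: x ≈ 116.0, y ≈ 139.4 km.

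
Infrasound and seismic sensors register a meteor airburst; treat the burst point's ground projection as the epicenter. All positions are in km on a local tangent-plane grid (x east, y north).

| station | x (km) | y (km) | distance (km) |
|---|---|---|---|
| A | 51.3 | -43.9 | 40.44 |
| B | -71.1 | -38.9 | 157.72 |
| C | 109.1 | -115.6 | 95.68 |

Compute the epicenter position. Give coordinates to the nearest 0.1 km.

Circle about each station: (x − 51.3)² + (y + 43.9)² = 40.44²; (x + 71.1)² + (y + 38.9)² = 157.72²; (x − 109.1)² + (y + 115.6)² = 95.68².
Subtracting pairs of circle equations eliminates x²+y² and gives linear equations (the radical axes):
-244.8 x + 10.0 y = -21230.68
115.6 x − 143.4 y = 13188.00
Solving the 2×2 system: x ≈ 85.8, y ≈ -22.8 km.

85.8 km east, -22.8 km north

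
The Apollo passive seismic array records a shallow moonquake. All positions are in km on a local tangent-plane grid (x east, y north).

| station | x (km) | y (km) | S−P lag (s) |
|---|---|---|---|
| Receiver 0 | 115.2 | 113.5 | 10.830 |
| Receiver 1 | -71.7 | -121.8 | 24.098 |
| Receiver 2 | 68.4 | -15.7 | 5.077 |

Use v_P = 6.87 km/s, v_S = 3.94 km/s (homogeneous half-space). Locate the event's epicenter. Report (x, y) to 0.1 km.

Distance from S−P lag: d = Δt · v_P v_S / (v_P − v_S) = Δt · (6.87·3.94)/(6.87−3.94) ≈ 9.2382·Δt.
So d_Receiver 0 = 100.05, d_Receiver 1 = 222.62, d_Receiver 2 = 46.90 km.
Circle about each station: (x − 115.2)² + (y − 113.5)² = 100.05²; (x + 71.7)² + (y + 121.8)² = 222.62²; (x − 68.4)² + (y + 15.7)² = 46.90².
Subtracting the Receiver 0 equation from the Receiver 1 and Receiver 2 equations removes the quadratic terms:
-373.8 x − 470.6 y = -45726.82
-93.6 x − 258.4 y = -13417.85
Solving the 2×2 system: x ≈ 104.7, y ≈ 14.0 km.

(104.7, 14.0)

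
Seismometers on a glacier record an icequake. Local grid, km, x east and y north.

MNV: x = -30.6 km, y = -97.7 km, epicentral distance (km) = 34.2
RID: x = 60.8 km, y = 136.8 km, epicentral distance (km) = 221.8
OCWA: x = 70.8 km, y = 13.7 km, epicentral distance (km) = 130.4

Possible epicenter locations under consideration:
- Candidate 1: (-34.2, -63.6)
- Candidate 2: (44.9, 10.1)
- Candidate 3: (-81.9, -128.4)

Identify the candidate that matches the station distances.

For each candidate, compare |candidate − station| to the reported distance:
Candidate 1: residuals MNV 0.1, RID 0.0, OCWA 0.0 → max 0.1 km
Candidate 2: residuals MNV 97.4, RID 94.1, OCWA 104.3 → max 104.3 km
Candidate 3: residuals MNV 25.6, RID 79.4, OCWA 78.2 → max 79.4 km
Only Candidate 1 has all residuals ≈ 0.

Candidate 1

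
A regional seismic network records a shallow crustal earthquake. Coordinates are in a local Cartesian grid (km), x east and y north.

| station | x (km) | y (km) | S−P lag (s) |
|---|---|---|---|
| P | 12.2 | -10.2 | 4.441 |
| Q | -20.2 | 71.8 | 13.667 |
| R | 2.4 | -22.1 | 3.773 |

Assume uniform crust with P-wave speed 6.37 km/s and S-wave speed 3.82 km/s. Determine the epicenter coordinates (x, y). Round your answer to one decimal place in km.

x ≈ 24.0 km, y ≈ -50.9 km

Distance from S−P lag: d = Δt · v_P v_S / (v_P − v_S) = Δt · (6.37·3.82)/(6.37−3.82) ≈ 9.5425·Δt.
So d_P = 42.38, d_Q = 130.42, d_R = 36.00 km.
Circle about each station: (x − 12.2)² + (y + 10.2)² = 42.38²; (x + 20.2)² + (y − 71.8)² = 130.42²; (x − 2.4)² + (y + 22.1)² = 36.00².
Subtracting the P equation from the Q and R equations removes the quadratic terms:
-64.8 x + 164.0 y = -9902.91
-19.6 x − 23.8 y = 741.35
Solving the 2×2 system: x ≈ 24.0, y ≈ -50.9 km.
Check against P (with the unrounded x, y): √((x − 12.2)²+(y + 10.2)²) = 42.38 ≈ 42.38 km. ✓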